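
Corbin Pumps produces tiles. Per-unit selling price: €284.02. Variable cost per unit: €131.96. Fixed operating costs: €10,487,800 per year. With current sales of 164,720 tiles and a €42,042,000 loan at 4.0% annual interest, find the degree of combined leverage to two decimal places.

1.94

Total contribution margin = 164,720 × €152.06 = €25,047,323.20.
EBIT = €25,047,323.20 − €10,487,800 = €14,559,523.20. Interest = €1,681,680.00, so EBIT − I = €12,877,843.20.
Degree of total leverage = total CM / (EBIT − interest) = €25,047,323.20 / €12,877,843.20 = 1.9450.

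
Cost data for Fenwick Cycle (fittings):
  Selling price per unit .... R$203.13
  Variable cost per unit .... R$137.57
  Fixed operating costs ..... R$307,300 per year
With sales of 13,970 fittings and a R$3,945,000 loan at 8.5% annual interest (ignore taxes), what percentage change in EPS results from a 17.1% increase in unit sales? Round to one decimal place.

At 13,970 units, contribution = 13,970 × R$65.56 = R$915,873.20.
EBIT = R$915,873.20 − R$307,300 = R$608,573.20.
After interest of R$335,325.00, pre-tax earnings = R$273,248.20.
Degree of combined leverage = contribution ÷ (EBIT − I) = R$915,873.20 ÷ R$273,248.20 = 3.3518.
EPS therefore changes by 3.3518 × (+17.1%) = +57.3%.

+57.3%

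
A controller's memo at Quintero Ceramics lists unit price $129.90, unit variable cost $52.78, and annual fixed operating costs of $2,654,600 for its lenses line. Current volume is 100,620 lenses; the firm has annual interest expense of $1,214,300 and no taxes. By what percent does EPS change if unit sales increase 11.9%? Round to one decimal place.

Total contribution margin = 100,620 × $77.12 = $7,759,814.40.
Operating income = contribution − fixed costs = $7,759,814.40 − $2,654,600 = $5,105,214.40.
After interest of $1,214,300.00, pre-tax earnings = $3,890,914.40.
Degree of combined leverage = contribution ÷ (EBIT − I) = $7,759,814.40 ÷ $3,890,914.40 = 1.9943.
%ΔEPS = DCL × %ΔSales = 1.9943 × +11.9% = +23.7%.

+23.7%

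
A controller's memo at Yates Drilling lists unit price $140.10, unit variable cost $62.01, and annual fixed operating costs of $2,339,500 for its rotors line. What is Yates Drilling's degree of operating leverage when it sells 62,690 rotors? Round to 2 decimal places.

At 62,690 units, contribution = 62,690 × $78.09 = $4,895,462.10.
Operating income = contribution − fixed costs = $4,895,462.10 − $2,339,500 = $2,555,962.10.
So DOL = total CM / EBIT = $4,895,462.10 / $2,555,962.10 = 1.9153.

1.92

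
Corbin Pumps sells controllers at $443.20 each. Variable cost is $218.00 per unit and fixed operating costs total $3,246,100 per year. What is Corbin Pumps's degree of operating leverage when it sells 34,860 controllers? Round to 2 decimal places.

1.71

Contribution at this volume is 34,860 × $225.20 = $7,850,472.00.
Operating income = contribution − fixed costs = $7,850,472.00 − $3,246,100 = $4,604,372.00.
DOL = contribution ÷ EBIT = $7,850,472.00 ÷ $4,604,372.00 = 1.7050.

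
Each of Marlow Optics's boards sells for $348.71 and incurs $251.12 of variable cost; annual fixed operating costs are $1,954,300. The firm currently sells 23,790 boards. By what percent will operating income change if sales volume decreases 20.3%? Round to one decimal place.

-128.3%

Total contribution margin = 23,790 × $97.59 = $2,321,666.10.
Subtracting fixed costs: EBIT = $2,321,666.10 − $1,954,300 = $367,366.10.
Degree of operating leverage = $2,321,666.10 / $367,366.10 = 6.3198.
Operating income changes by 6.3198 × -20.3% = -128.3%.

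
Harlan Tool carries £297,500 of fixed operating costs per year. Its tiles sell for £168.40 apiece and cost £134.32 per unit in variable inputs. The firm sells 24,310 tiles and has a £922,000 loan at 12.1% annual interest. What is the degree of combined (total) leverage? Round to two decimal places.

1.98

Contribution at this volume is 24,310 × £34.08 = £828,484.80.
Subtracting fixed costs: EBIT = £828,484.80 − £297,500 = £530,984.80. Interest = £111,562.00, so EBIT − I = £419,422.80.
DCL = contribution ÷ (EBIT − I) = £828,484.80 ÷ £419,422.80 = 1.9753.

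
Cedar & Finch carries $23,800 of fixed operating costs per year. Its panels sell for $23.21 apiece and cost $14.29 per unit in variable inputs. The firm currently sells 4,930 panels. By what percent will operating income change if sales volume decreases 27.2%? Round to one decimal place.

-59.3%

Contribution at this volume is 4,930 × $8.92 = $43,975.60.
Subtracting fixed costs: EBIT = $43,975.60 − $23,800 = $20,175.60.
DOL = contribution ÷ EBIT = $43,975.60 ÷ $20,175.60 = 2.1796.
%ΔEBIT = DOL × %ΔSales = 2.1796 × -27.2% = -59.3%.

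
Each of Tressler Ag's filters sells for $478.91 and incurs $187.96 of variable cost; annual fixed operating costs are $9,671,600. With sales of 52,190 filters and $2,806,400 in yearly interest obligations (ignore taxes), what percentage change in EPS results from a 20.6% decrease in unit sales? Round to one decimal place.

Total contribution margin = 52,190 × $290.95 = $15,184,680.50.
EBIT = $15,184,680.50 − $9,671,600 = $5,513,080.50.
After interest of $2,806,400.00, pre-tax earnings = $2,706,680.50.
DCL = total CM / (EBIT − I) = $15,184,680.50 / $2,706,680.50 = 5.6101.
EPS therefore changes by 5.6101 × (-20.6%) = -115.6%.

-115.6%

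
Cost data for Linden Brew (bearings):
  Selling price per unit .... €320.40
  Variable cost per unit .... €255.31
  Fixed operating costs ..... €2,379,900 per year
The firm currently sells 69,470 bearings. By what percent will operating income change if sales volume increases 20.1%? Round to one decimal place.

Total contribution margin = 69,470 × €65.09 = €4,521,802.30.
EBIT = €4,521,802.30 − €2,379,900 = €2,141,902.30.
DOL = contribution ÷ EBIT = €4,521,802.30 ÷ €2,141,902.30 = 2.1111.
Operating income changes by 2.1111 × +20.1% = +42.4%.

+42.4%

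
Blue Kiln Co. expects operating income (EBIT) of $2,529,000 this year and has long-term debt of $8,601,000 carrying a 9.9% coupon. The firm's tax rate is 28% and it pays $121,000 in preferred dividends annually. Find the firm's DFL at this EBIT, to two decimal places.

Annual interest charges come to $851,499.00.
Pre-tax preferred-dividend burden = $121,000 ÷ (1 − 0.28) = $168,055.56.
DFL = EBIT ÷ [EBIT − I − D_p/(1−t)] = $2,529,000 ÷ [$2,529,000 − $851,499.00 − $168,055.56] = $2,529,000 ÷ $1,509,445.44 = 1.6754.

1.68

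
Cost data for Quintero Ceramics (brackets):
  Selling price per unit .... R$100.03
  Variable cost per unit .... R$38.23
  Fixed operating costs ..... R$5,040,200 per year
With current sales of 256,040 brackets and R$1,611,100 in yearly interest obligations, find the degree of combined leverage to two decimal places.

1.73

Total contribution margin = 256,040 × R$61.80 = R$15,823,272.00.
Operating income = contribution − fixed costs = R$15,823,272.00 − R$5,040,200 = R$10,783,072.00. Interest = R$1,611,100.00.
DOL = R$15,823,272.00 ÷ R$10,783,072.00 = 1.4674; DFL = R$10,783,072.00 ÷ R$9,171,972.00 = 1.1757.
DCL = DOL × DFL = 1.4674 × 1.1757 = 1.7252.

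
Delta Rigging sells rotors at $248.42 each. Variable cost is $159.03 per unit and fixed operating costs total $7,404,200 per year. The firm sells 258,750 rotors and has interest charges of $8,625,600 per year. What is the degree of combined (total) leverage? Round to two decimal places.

Contribution at this volume is 258,750 × $89.39 = $23,129,662.50.
Subtracting fixed costs: EBIT = $23,129,662.50 − $7,404,200 = $15,725,462.50. Interest = $8,625,600.00, so EBIT − I = $7,099,862.50.
DCL = contribution ÷ (EBIT − I) = $23,129,662.50 ÷ $7,099,862.50 = 3.2578.

3.26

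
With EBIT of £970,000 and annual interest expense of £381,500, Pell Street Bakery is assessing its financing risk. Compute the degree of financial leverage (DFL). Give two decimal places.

1.65

Annual interest charges come to £381,500.00.
Degree of financial leverage = EBIT / (EBIT − interest) = £970,000 / £588,500.00 = 1.6483.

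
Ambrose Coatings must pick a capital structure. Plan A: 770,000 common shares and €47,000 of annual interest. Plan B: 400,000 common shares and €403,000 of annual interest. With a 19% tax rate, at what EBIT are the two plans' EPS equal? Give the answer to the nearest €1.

At indifference, (EBIT − 47,000)(1 − t)/770,000 = (EBIT − 403,000)(1 − t)/400,000.
The (1 − t) factor cancels: (EBIT − 47,000) × 400,000 = (EBIT − 403,000) × 770,000.
EBIT × (770,000 − 400,000) = 403,000 × 770,000 − 47,000 × 400,000 = 291,510,000,000, so EBIT = 291,510,000,000 ÷ 370,000 = 787,864.86.

€787,865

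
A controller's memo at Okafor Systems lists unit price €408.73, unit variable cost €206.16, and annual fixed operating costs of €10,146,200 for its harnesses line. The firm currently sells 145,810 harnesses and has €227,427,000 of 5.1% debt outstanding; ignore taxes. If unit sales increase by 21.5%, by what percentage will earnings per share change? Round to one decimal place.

+81.5%

At 145,810 units, contribution = 145,810 × €202.57 = €29,536,731.70.
EBIT = €29,536,731.70 − €10,146,200 = €19,390,531.70.
Interest = €11,598,777.00, so EBIT − I = €7,791,754.70.
DCL = total CM / (EBIT − I) = €29,536,731.70 / €7,791,754.70 = 3.7908.
EPS therefore changes by 3.7908 × (+21.5%) = +81.5%.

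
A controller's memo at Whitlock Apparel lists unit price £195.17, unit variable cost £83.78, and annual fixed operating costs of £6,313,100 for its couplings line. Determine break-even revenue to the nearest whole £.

£11,061,385

Contribution margin per unit = £195.17 − £83.78 = £111.39, a CM ratio of £111.39 ÷ £195.17 = 0.5707.
Break-even sales = FC ÷ CM ratio = £6,313,100 × £195.17 / £111.39 = £11,061,385.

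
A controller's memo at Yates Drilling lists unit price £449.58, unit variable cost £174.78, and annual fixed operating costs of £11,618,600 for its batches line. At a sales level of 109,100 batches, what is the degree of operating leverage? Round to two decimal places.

Contribution at this volume is 109,100 × £274.80 = £29,980,680.00.
EBIT = £29,980,680.00 − £11,618,600 = £18,362,080.00.
DOL = contribution ÷ EBIT = £29,980,680.00 ÷ £18,362,080.00 = 1.6327.

1.63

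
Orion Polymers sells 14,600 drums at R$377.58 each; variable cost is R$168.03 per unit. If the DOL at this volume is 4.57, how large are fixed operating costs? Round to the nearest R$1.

R$2,389,970

At 14,600 units, contribution = 14,600 × R$209.55 = R$3,059,430.00.
DOL = contribution / EBIT, so EBIT = R$3,059,430.00 / 4.57 = R$669,459.52.
And FC = contribution − EBIT = R$3,059,430.00 − R$669,459.52 = R$2,389,970.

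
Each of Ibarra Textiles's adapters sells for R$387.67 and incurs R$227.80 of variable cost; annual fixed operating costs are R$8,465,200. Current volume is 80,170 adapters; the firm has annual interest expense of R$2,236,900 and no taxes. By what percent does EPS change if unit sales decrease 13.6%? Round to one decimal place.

Contribution at this volume is 80,170 × R$159.87 = R$12,816,777.90.
EBIT = R$12,816,777.90 − R$8,465,200 = R$4,351,577.90.
Interest = R$2,236,900.00, so EBIT − I = R$2,114,677.90.
DCL = total CM / (EBIT − I) = R$12,816,777.90 / R$2,114,677.90 = 6.0609.
EPS therefore changes by 6.0609 × (-13.6%) = -82.4%.

-82.4%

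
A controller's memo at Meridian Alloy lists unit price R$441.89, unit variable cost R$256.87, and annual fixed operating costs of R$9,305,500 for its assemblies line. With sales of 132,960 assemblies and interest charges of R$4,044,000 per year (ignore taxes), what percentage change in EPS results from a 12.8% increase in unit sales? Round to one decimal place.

Contribution at this volume is 132,960 × R$185.02 = R$24,600,259.20.
Operating income = contribution − fixed costs = R$24,600,259.20 − R$9,305,500 = R$15,294,759.20.
After interest of R$4,044,000.00, pre-tax earnings = R$11,250,759.20.
Degree of combined leverage = contribution ÷ (EBIT − I) = R$24,600,259.20 ÷ R$11,250,759.20 = 2.1865.
%ΔEPS = DCL × %ΔSales = 2.1865 × +12.8% = +28.0%.

+28.0%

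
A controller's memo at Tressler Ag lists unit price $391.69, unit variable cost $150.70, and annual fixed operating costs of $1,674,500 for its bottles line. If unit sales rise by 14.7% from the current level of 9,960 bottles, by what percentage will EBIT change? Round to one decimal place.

Total contribution margin = 9,960 × $240.99 = $2,400,260.40.
EBIT = $2,400,260.40 − $1,674,500 = $725,760.40.
DOL = contribution ÷ EBIT = $2,400,260.40 ÷ $725,760.40 = 3.3072.
Operating income changes by 3.3072 × +14.7% = +48.6%.

+48.6%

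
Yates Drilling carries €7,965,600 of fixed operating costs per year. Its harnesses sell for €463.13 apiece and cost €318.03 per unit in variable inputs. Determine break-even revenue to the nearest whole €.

CM per unit = €463.13 − €318.03 = €145.10; CM ratio = €145.10 / €463.13 = 0.3133.
Break-even sales = FC ÷ CM ratio = €7,965,600 × €463.13 / €145.10 = €25,424,592.

€25,424,592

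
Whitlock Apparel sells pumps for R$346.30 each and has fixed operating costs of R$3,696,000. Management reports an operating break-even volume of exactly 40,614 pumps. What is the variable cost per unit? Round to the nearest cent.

At break-even, FC = Q × (P − VC), so P − VC = R$3,696,000 ÷ 40,614 = R$91.0031.
Hence VC = price − CM = R$346.30 − R$91.0031 = R$255.30.

R$255.30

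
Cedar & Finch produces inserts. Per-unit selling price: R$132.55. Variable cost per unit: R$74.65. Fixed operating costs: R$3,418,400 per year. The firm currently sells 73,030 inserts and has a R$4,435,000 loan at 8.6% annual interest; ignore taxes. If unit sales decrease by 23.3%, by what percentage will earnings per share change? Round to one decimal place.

Total contribution margin = 73,030 × R$57.90 = R$4,228,437.00.
EBIT = R$4,228,437.00 − R$3,418,400 = R$810,037.00.
Interest = R$381,410.00, so EBIT − I = R$428,627.00.
Degree of combined leverage = contribution ÷ (EBIT − I) = R$4,228,437.00 ÷ R$428,627.00 = 9.8651.
EPS therefore changes by 9.8651 × (-23.3%) = -229.9%.

-229.9%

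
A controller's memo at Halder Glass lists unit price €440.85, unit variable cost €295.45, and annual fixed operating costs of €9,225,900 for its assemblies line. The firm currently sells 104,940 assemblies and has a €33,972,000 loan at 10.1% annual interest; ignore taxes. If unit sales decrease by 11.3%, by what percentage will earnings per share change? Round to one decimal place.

Total contribution margin = 104,940 × €145.40 = €15,258,276.00.
EBIT = €15,258,276.00 − €9,225,900 = €6,032,376.00.
Interest = €3,431,172.00, so EBIT − I = €2,601,204.00.
Degree of combined leverage = contribution ÷ (EBIT − I) = €15,258,276.00 ÷ €2,601,204.00 = 5.8659.
EPS therefore changes by 5.8659 × (-11.3%) = -66.3%.

-66.3%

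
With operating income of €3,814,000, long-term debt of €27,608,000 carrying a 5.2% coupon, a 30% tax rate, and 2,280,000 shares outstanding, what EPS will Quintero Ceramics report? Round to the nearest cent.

Pre-tax income = €3,814,000 − €1,435,616.00 = €2,378,384.00.
After tax at 30%: net income = €2,378,384.00 × 0.70 = €1,664,868.80.
Per share: €1,664,868.80 / 2,280,000 shares = €0.73.

€0.73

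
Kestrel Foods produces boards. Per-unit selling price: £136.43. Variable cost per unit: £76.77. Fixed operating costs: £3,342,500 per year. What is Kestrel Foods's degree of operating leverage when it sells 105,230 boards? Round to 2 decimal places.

At 105,230 units, contribution = 105,230 × £59.66 = £6,278,021.80.
Operating income = contribution − fixed costs = £6,278,021.80 − £3,342,500 = £2,935,521.80.
Degree of operating leverage = £6,278,021.80 / £2,935,521.80 = 2.1386.

2.14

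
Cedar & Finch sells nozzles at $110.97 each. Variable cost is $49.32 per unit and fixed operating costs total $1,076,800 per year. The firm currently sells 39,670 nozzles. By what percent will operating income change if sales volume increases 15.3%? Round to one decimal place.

At 39,670 units, contribution = 39,670 × $61.65 = $2,445,655.50.
Operating income = contribution − fixed costs = $2,445,655.50 − $1,076,800 = $1,368,855.50.
Degree of operating leverage = $2,445,655.50 / $1,368,855.50 = 1.7866.
Operating income changes by 1.7866 × +15.3% = +27.3%.

+27.3%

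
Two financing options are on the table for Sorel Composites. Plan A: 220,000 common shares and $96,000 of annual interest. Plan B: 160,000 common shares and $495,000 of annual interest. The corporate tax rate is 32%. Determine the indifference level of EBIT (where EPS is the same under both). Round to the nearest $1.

Set EPS_A = EPS_B: (EBIT − $96,000)(1 − 0.32) ÷ 220,000 = (EBIT − $495,000)(1 − 0.32) ÷ 160,000.
The (1 − t) factor cancels: (EBIT − 96,000) × 160,000 = (EBIT − 495,000) × 220,000.
EBIT × (220,000 − 160,000) = 495,000 × 220,000 − 96,000 × 160,000 = 93,540,000,000, so EBIT = 93,540,000,000 ÷ 60,000 = 1,559,000.00.

$1,559,000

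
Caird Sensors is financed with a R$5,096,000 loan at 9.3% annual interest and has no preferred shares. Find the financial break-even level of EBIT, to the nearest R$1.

R$473,928

Annual interest = 9.3% × R$5,096,000 = R$473,928.00.
Without preferred stock the financial break-even is simply EBIT = interest = R$473,928.00.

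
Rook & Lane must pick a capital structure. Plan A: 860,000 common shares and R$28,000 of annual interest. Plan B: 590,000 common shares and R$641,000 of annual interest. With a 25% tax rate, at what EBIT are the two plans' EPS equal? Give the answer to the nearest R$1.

R$1,980,519

Set EPS_A = EPS_B: (EBIT − R$28,000)(1 − 0.25) ÷ 860,000 = (EBIT − R$641,000)(1 − 0.25) ÷ 590,000.
The (1 − t) factor cancels: (EBIT − 28,000) × 590,000 = (EBIT − 641,000) × 860,000.
EBIT × (860,000 − 590,000) = 641,000 × 860,000 − 28,000 × 590,000 = 534,740,000,000, so EBIT = 534,740,000,000 ÷ 270,000 = 1,980,518.52.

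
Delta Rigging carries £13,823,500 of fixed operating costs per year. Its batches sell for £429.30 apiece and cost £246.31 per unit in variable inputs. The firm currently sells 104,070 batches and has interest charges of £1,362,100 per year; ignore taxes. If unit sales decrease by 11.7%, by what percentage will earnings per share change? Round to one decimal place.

-57.8%

At 104,070 units, contribution = 104,070 × £182.99 = £19,043,769.30.
Operating income = contribution − fixed costs = £19,043,769.30 − £13,823,500 = £5,220,269.30.
Interest = £1,362,100.00, so EBIT − I = £3,858,169.30.
DCL = total CM / (EBIT − I) = £19,043,769.30 / £3,858,169.30 = 4.9360.
%ΔEPS = DCL × %ΔSales = 4.9360 × -11.7% = -57.8%.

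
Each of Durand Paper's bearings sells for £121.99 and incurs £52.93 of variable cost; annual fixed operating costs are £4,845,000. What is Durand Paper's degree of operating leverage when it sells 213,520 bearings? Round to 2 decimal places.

1.49

At 213,520 units, contribution = 213,520 × £69.06 = £14,745,691.20.
Subtracting fixed costs: EBIT = £14,745,691.20 − £4,845,000 = £9,900,691.20.
So DOL = total CM / EBIT = £14,745,691.20 / £9,900,691.20 = 1.4894.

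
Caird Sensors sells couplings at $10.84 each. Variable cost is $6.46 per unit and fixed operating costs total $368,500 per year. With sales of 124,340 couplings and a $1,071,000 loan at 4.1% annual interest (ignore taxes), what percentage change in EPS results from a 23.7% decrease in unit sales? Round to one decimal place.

At 124,340 units, contribution = 124,340 × $4.38 = $544,609.20.
EBIT = $544,609.20 − $368,500 = $176,109.20.
After interest of $43,911.00, pre-tax earnings = $132,198.20.
DCL = total CM / (EBIT − I) = $544,609.20 / $132,198.20 = 4.1196.
%ΔEPS = DCL × %ΔSales = 4.1196 × -23.7% = -97.6%.

-97.6%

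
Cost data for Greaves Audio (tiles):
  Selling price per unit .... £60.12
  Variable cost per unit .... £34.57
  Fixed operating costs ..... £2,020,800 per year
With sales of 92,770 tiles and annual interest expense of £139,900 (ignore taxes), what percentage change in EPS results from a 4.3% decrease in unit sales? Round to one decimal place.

Total contribution margin = 92,770 × £25.55 = £2,370,273.50.
Operating income = contribution − fixed costs = £2,370,273.50 − £2,020,800 = £349,473.50.
Interest = £139,900.00, so EBIT − I = £209,573.50.
DCL = total CM / (EBIT − I) = £2,370,273.50 / £209,573.50 = 11.3100.
%ΔEPS = DCL × %ΔSales = 11.3100 × -4.3% = -48.6%.

-48.6%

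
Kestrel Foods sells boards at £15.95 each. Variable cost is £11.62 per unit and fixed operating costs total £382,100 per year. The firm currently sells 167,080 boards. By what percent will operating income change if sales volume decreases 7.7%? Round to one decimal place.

-16.3%

At 167,080 units, contribution = 167,080 × £4.33 = £723,456.40.
EBIT = £723,456.40 − £382,100 = £341,356.40.
DOL = contribution ÷ EBIT = £723,456.40 ÷ £341,356.40 = 2.1194.
So EBIT moves 2.1194 × (-7.7%) = -16.3%.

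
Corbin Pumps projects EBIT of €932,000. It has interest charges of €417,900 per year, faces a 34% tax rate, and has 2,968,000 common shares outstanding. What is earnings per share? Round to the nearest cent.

Interest = €417,900.00, so EBT = €932,000 − €417,900.00 = €514,100.00.
After tax at 34%: net income = €514,100.00 × 0.66 = €339,306.00.
Per share: €339,306.00 / 2,968,000 shares = €0.11.

€0.11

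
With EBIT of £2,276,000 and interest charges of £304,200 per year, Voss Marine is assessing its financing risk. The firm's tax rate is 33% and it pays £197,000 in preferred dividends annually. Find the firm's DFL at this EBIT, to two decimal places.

Interest = £304,200.00.
Pre-tax preferred-dividend burden = £197,000 ÷ (1 − 0.33) = £294,029.85.
DFL = EBIT ÷ [EBIT − I − D_p/(1−t)] = £2,276,000 ÷ [£2,276,000 − £304,200.00 − £294,029.85] = £2,276,000 ÷ £1,677,770.15 = 1.3566.

1.36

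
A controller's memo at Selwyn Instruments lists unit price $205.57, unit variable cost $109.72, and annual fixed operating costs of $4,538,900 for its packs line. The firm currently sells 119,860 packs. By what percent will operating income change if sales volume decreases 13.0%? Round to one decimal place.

-21.5%

At 119,860 units, contribution = 119,860 × $95.85 = $11,488,581.00.
Subtracting fixed costs: EBIT = $11,488,581.00 − $4,538,900 = $6,949,681.00.
Degree of operating leverage = $11,488,581.00 / $6,949,681.00 = 1.6531.
Operating income changes by 1.6531 × -13.0% = -21.5%.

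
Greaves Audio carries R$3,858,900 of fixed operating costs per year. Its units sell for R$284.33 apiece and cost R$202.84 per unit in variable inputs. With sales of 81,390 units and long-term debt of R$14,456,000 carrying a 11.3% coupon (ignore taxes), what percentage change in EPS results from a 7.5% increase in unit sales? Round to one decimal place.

+43.6%

At 81,390 units, contribution = 81,390 × R$81.49 = R$6,632,471.10.
Subtracting fixed costs: EBIT = R$6,632,471.10 − R$3,858,900 = R$2,773,571.10.
Interest = R$1,633,528.00, so EBIT − I = R$1,140,043.10.
Degree of combined leverage = contribution ÷ (EBIT − I) = R$6,632,471.10 ÷ R$1,140,043.10 = 5.8177.
EPS therefore changes by 5.8177 × (+7.5%) = +43.6%.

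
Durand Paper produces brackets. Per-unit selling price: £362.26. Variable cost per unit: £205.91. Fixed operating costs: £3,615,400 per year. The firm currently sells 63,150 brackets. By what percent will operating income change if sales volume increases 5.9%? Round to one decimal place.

+9.3%

At 63,150 units, contribution = 63,150 × £156.35 = £9,873,502.50.
Subtracting fixed costs: EBIT = £9,873,502.50 − £3,615,400 = £6,258,102.50.
Degree of operating leverage = £9,873,502.50 / £6,258,102.50 = 1.5777.
Operating income changes by 1.5777 × +5.9% = +9.3%.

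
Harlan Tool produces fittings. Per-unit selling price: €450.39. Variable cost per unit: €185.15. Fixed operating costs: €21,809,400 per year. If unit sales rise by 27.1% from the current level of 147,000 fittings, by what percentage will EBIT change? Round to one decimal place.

+61.5%

At 147,000 units, contribution = 147,000 × €265.24 = €38,990,280.00.
EBIT = €38,990,280.00 − €21,809,400 = €17,180,880.00.
So DOL = total CM / EBIT = €38,990,280.00 / €17,180,880.00 = 2.2694.
%ΔEBIT = DOL × %ΔSales = 2.2694 × +27.1% = +61.5%.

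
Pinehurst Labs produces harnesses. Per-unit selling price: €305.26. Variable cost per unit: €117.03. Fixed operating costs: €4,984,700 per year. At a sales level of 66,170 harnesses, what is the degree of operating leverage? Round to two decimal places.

1.67

Contribution at this volume is 66,170 × €188.23 = €12,455,179.10.
Subtracting fixed costs: EBIT = €12,455,179.10 − €4,984,700 = €7,470,479.10.
So DOL = total CM / EBIT = €12,455,179.10 / €7,470,479.10 = 1.6673.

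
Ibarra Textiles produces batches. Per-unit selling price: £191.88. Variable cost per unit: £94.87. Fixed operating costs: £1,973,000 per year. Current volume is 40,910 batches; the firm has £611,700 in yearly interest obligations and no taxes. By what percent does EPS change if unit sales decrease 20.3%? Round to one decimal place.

Total contribution margin = 40,910 × £97.01 = £3,968,679.10.
Subtracting fixed costs: EBIT = £3,968,679.10 − £1,973,000 = £1,995,679.10.
After interest of £611,700.00, pre-tax earnings = £1,383,979.10.
DCL = total CM / (EBIT − I) = £3,968,679.10 / £1,383,979.10 = 2.8676.
%ΔEPS = DCL × %ΔSales = 2.8676 × -20.3% = -58.2%.

-58.2%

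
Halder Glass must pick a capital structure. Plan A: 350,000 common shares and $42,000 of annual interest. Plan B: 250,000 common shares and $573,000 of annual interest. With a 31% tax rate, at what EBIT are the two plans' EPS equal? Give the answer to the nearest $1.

Set EPS_A = EPS_B: (EBIT − $42,000)(1 − 0.31) ÷ 350,000 = (EBIT − $573,000)(1 − 0.31) ÷ 250,000.
Cancelling (1 − t) and cross-multiplying: 250,000·(EBIT − 42,000) = 350,000·(EBIT − 573,000).
EBIT × (350,000 − 250,000) = 573,000 × 350,000 − 42,000 × 250,000 = 190,050,000,000, so EBIT = 190,050,000,000 ÷ 100,000 = 1,900,500.00.

$1,900,500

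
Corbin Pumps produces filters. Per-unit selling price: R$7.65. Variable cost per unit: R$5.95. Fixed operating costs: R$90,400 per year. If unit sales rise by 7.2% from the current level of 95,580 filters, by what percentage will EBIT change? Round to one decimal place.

At 95,580 units, contribution = 95,580 × R$1.70 = R$162,486.00.
Operating income = contribution − fixed costs = R$162,486.00 − R$90,400 = R$72,086.00.
DOL = contribution ÷ EBIT = R$162,486.00 ÷ R$72,086.00 = 2.2541.
%ΔEBIT = DOL × %ΔSales = 2.2541 × +7.2% = +16.2%.

+16.2%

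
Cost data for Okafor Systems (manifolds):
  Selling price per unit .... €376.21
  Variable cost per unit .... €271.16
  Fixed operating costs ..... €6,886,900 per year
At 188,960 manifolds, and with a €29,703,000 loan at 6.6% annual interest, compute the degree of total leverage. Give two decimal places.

1.80

At 188,960 units, contribution = 188,960 × €105.05 = €19,850,248.00.
Operating income = contribution − fixed costs = €19,850,248.00 − €6,886,900 = €12,963,348.00. Interest = €1,960,398.00.
DOL = €19,850,248.00 ÷ €12,963,348.00 = 1.5313; DFL = €12,963,348.00 ÷ €11,002,950.00 = 1.1782.
DCL = DOL × DFL = 1.5313 × 1.1782 = 1.8042.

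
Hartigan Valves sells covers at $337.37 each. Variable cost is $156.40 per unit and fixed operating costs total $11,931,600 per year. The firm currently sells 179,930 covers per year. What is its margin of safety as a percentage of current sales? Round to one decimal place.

Each unit contributes $337.37 − $156.40 = $180.97. Break-even units = $11,931,600 ÷ $180.97 = 65,931.37; break-even revenue = 65,931.37 × $337.37 = $22,243,266.24.
Current sales = 179,930 × $337.37 = $60,702,984.10.
Margin of safety = ($60,702,984.10 − $22,243,266.24) ÷ $60,702,984.10 = 63.4%.

63.4%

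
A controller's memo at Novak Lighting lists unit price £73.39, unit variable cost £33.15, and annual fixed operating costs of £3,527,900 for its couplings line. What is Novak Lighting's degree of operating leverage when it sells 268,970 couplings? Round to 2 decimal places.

1.48

Contribution at this volume is 268,970 × £40.24 = £10,823,352.80.
Subtracting fixed costs: EBIT = £10,823,352.80 − £3,527,900 = £7,295,452.80.
Degree of operating leverage = £10,823,352.80 / £7,295,452.80 = 1.4836.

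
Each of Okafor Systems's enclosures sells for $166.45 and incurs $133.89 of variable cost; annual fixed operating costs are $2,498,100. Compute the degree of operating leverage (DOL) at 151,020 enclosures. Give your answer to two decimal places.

2.03

At 151,020 units, contribution = 151,020 × $32.56 = $4,917,211.20.
Subtracting fixed costs: EBIT = $4,917,211.20 − $2,498,100 = $2,419,111.20.
Degree of operating leverage = $4,917,211.20 / $2,419,111.20 = 2.0327.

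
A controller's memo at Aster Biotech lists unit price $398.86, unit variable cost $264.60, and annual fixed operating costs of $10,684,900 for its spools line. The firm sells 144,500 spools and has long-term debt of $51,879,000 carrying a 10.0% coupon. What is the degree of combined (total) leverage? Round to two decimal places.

5.50

At 144,500 units, contribution = 144,500 × $134.26 = $19,400,570.00.
EBIT = $19,400,570.00 − $10,684,900 = $8,715,670.00. Interest = $5,187,900.00.
DOL = $19,400,570.00 ÷ $8,715,670.00 = 2.2259; DFL = $8,715,670.00 ÷ $3,527,770.00 = 2.4706.
Combined leverage = 2.2259 × 2.4706 = 5.4993.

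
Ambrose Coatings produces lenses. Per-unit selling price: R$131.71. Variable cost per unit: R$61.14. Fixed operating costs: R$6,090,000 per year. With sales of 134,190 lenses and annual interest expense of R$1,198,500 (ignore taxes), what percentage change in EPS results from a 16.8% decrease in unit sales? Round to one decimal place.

Total contribution margin = 134,190 × R$70.57 = R$9,469,788.30.
EBIT = R$9,469,788.30 − R$6,090,000 = R$3,379,788.30.
After interest of R$1,198,500.00, pre-tax earnings = R$2,181,288.30.
Degree of combined leverage = contribution ÷ (EBIT − I) = R$9,469,788.30 ÷ R$2,181,288.30 = 4.3414.
EPS therefore changes by 4.3414 × (-16.8%) = -72.9%.

-72.9%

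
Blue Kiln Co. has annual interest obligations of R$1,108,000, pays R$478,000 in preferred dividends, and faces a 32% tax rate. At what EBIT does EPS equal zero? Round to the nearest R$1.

Grossing the preferred dividend up to pre-tax terms: R$478,000 / (1 − 0.32) = R$702,941.18.
EPS = 0 when EBIT covers interest plus the pre-tax preferred burden: R$1,108,000 + R$702,941.18 = R$1,810,941.18.

R$1,810,941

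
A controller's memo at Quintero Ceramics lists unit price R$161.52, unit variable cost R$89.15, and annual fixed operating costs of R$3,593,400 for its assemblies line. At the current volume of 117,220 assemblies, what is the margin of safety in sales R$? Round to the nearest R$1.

Contribution margin per unit = R$161.52 − R$89.15 = R$72.37. Break-even units = R$3,593,400 ÷ R$72.37 = 49,653.17; break-even revenue = 49,653.17 × R$161.52 = R$8,019,980.21.
Current sales = 117,220 × R$161.52 = R$18,933,374.40.
Margin of safety = R$18,933,374.40 − R$8,019,980.21 = R$10,913,394.

R$10,913,394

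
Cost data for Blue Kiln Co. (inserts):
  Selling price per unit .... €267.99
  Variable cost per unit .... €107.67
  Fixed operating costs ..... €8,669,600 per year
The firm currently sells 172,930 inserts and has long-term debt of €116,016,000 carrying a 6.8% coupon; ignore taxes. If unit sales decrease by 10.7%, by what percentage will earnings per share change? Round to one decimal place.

Total contribution margin = 172,930 × €160.32 = €27,724,137.60.
Subtracting fixed costs: EBIT = €27,724,137.60 − €8,669,600 = €19,054,537.60.
Interest = €7,889,088.00, so EBIT − I = €11,165,449.60.
DCL = total CM / (EBIT − I) = €27,724,137.60 / €11,165,449.60 = 2.4830.
EPS therefore changes by 2.4830 × (-10.7%) = -26.6%.

-26.6%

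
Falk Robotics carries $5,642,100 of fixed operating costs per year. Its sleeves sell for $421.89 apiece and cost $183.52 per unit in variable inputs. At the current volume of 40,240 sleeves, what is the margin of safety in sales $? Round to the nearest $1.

$6,990,926

Unit CM = price − variable cost = $421.89 − $183.52 = $238.37. Break-even units = $5,642,100 ÷ $238.37 = 23,669.51; break-even revenue = 23,669.51 × $421.89 = $9,985,927.63.
Current sales = 40,240 × $421.89 = $16,976,853.60.
Margin of safety = $16,976,853.60 − $9,985,927.63 = $6,990,926.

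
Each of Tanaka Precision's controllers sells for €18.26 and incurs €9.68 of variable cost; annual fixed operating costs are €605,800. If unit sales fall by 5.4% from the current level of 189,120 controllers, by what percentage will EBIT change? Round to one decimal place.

-8.6%

Contribution at this volume is 189,120 × €8.58 = €1,622,649.60.
Subtracting fixed costs: EBIT = €1,622,649.60 − €605,800 = €1,016,849.60.
Degree of operating leverage = €1,622,649.60 / €1,016,849.60 = 1.5958.
So EBIT moves 1.5958 × (-5.4%) = -8.6%.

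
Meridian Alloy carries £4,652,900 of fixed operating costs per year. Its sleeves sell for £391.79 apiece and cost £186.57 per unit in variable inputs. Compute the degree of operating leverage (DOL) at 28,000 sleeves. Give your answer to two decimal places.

5.26

At 28,000 units, contribution = 28,000 × £205.22 = £5,746,160.00.
Subtracting fixed costs: EBIT = £5,746,160.00 − £4,652,900 = £1,093,260.00.
DOL = contribution ÷ EBIT = £5,746,160.00 ÷ £1,093,260.00 = 5.2560.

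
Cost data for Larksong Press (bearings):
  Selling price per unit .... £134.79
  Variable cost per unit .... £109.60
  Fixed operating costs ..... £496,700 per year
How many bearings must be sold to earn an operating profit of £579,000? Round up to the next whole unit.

Each unit contributes £134.79 − £109.60 = £25.19.
Required volume = (fixed costs + target profit) ÷ CM = (£496,700 + £579,000) ÷ £25.19 = 42,703.45, so 42,704 bearings.

42,704 bearings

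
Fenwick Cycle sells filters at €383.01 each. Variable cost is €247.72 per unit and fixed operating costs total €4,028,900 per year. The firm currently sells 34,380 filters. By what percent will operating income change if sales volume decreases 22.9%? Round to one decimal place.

-171.1%

At 34,380 units, contribution = 34,380 × €135.29 = €4,651,270.20.
Operating income = contribution − fixed costs = €4,651,270.20 − €4,028,900 = €622,370.20.
Degree of operating leverage = €4,651,270.20 / €622,370.20 = 7.4735.
%ΔEBIT = DOL × %ΔSales = 7.4735 × -22.9% = -171.1%.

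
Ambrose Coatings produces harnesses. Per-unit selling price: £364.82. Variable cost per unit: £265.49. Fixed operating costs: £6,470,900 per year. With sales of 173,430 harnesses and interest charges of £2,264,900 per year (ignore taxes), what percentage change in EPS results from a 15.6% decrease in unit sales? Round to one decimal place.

Total contribution margin = 173,430 × £99.33 = £17,226,801.90.
Subtracting fixed costs: EBIT = £17,226,801.90 − £6,470,900 = £10,755,901.90.
After interest of £2,264,900.00, pre-tax earnings = £8,491,001.90.
DCL = total CM / (EBIT − I) = £17,226,801.90 / £8,491,001.90 = 2.0288.
EPS therefore changes by 2.0288 × (-15.6%) = -31.6%.

-31.6%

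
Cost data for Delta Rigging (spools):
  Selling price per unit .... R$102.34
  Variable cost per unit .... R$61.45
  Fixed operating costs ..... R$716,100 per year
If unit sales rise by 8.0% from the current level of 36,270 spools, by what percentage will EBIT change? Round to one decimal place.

Contribution at this volume is 36,270 × R$40.89 = R$1,483,080.30.
Subtracting fixed costs: EBIT = R$1,483,080.30 − R$716,100 = R$766,980.30.
Degree of operating leverage = R$1,483,080.30 / R$766,980.30 = 1.9337.
So EBIT moves 1.9337 × (+8.0%) = +15.5%.

+15.5%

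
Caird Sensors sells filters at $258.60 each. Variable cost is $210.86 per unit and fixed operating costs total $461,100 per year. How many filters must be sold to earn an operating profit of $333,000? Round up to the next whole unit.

16,634 filters

Unit CM = price − variable cost = $258.60 − $210.86 = $47.74.
Units = (FC + target) / CM = ($461,100 + $333,000) / $47.74 = 16,633.85, so 16,634 filters.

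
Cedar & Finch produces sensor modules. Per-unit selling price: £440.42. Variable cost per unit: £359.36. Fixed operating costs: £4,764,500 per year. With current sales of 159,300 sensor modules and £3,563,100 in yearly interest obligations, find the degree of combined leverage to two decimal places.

2.82

Total contribution margin = 159,300 × £81.06 = £12,912,858.00.
Subtracting fixed costs: EBIT = £12,912,858.00 − £4,764,500 = £8,148,358.00. Interest = £3,563,100.00, so EBIT − I = £4,585,258.00.
DCL = contribution ÷ (EBIT − I) = £12,912,858.00 ÷ £4,585,258.00 = 2.8162.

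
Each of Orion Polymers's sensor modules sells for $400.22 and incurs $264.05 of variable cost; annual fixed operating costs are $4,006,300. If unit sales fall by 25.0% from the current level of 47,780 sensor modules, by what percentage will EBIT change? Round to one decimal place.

Contribution at this volume is 47,780 × $136.17 = $6,506,202.60.
EBIT = $6,506,202.60 − $4,006,300 = $2,499,902.60.
DOL = contribution ÷ EBIT = $6,506,202.60 ÷ $2,499,902.60 = 2.6026.
%ΔEBIT = DOL × %ΔSales = 2.6026 × -25.0% = -65.1%.

-65.1%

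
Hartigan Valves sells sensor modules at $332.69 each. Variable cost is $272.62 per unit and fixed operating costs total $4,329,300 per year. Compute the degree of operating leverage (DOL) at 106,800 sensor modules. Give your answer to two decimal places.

3.08

Contribution at this volume is 106,800 × $60.07 = $6,415,476.00.
EBIT = $6,415,476.00 − $4,329,300 = $2,086,176.00.
Degree of operating leverage = $6,415,476.00 / $2,086,176.00 = 3.0752.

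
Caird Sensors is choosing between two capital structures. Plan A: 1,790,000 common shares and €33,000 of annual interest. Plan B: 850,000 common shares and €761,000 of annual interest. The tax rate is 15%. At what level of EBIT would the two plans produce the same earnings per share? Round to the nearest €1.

€1,419,298

At indifference, (EBIT − 33,000)(1 − t)/1,790,000 = (EBIT − 761,000)(1 − t)/850,000.
Cancelling (1 − t) and cross-multiplying: 850,000·(EBIT − 33,000) = 1,790,000·(EBIT − 761,000).
Solving, EBIT = (761,000·1,790,000 − 33,000·850,000) / (1,790,000 − 850,000) = 1,334,140,000,000 / 940,000 = 1,419,297.87.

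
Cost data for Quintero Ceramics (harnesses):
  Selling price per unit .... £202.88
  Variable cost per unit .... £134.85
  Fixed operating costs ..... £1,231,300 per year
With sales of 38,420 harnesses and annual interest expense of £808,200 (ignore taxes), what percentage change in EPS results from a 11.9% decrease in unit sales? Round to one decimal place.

Contribution at this volume is 38,420 × £68.03 = £2,613,712.60.
Subtracting fixed costs: EBIT = £2,613,712.60 − £1,231,300 = £1,382,412.60.
After interest of £808,200.00, pre-tax earnings = £574,212.60.
Degree of combined leverage = contribution ÷ (EBIT − I) = £2,613,712.60 ÷ £574,212.60 = 4.5518.
%ΔEPS = DCL × %ΔSales = 4.5518 × -11.9% = -54.2%.

-54.2%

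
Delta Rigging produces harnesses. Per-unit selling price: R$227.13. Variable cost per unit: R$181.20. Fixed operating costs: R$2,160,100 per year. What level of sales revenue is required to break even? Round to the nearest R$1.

CM per unit = R$227.13 − R$181.20 = R$45.93; CM ratio = R$45.93 / R$227.13 = 0.2022.
Break-even sales = FC ÷ CM ratio = R$2,160,100 × R$227.13 / R$45.93 = R$10,681,984.

R$10,681,984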